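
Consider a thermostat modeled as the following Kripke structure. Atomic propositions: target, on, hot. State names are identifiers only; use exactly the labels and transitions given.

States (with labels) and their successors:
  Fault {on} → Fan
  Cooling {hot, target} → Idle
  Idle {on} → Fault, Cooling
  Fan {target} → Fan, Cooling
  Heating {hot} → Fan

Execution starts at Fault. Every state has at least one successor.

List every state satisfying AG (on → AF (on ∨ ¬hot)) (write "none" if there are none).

States satisfying on → AF (on ∨ ¬hot): {Fault, Cooling, Idle, Fan, Heating}.
States satisfying AG (on → AF (on ∨ ¬hot)): {Fault, Cooling, Idle, Fan, Heating}.

{Fault, Cooling, Idle, Fan, Heating}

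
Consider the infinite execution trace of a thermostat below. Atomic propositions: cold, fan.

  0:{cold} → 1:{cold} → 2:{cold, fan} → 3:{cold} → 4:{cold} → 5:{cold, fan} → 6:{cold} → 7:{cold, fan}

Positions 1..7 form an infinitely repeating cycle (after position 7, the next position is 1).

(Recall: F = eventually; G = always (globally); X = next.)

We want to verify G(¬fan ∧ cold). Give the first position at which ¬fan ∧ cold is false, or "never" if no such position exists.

2

Check ¬fan ∧ cold at each position in order: 0 ✓, 1 ✓.
At position 2 the labels are {cold, fan}, so ¬fan ∧ cold is false there. This is the first violation.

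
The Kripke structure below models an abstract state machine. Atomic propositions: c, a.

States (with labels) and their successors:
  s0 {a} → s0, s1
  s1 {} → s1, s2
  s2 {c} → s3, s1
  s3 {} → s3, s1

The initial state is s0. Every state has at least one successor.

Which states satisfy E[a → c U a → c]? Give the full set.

{s1, s2, s3}

States satisfying a → c: {s1, s2, s3}.
States satisfying E[a → c U a → c]: {s1, s2, s3}.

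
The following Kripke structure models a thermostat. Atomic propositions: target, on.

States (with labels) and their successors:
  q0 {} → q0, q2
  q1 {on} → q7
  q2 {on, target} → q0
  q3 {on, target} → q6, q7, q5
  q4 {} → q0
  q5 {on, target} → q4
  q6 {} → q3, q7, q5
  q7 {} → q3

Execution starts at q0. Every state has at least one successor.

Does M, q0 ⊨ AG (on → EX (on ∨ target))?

Does not hold

States satisfying on → EX (on ∨ target): {q0, q3, q4, q6, q7}.
States satisfying AG (on → EX (on ∨ target)): ∅.
q2 is reachable from q0 and violates on → EX (on ∨ target), so AG fails at q0.
q0 ∉ Sat(AG (on → EX (on ∨ target))).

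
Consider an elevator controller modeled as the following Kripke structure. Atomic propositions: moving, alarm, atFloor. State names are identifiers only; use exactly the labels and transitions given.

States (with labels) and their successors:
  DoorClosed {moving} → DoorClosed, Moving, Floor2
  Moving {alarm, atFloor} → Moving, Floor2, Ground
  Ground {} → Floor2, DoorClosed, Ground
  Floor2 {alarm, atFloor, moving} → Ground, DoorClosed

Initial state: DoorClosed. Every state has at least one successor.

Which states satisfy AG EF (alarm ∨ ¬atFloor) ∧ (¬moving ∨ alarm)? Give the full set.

{Moving, Ground, Floor2}

States satisfying EF (alarm ∨ ¬atFloor): {DoorClosed, Moving, Ground, Floor2}.
States satisfying AG EF (alarm ∨ ¬atFloor): {DoorClosed, Moving, Ground, Floor2}.
States satisfying ¬moving: {Moving, Ground}.
States satisfying ¬moving ∨ alarm: {Moving, Ground, Floor2}.
States satisfying AG EF (alarm ∨ ¬atFloor) ∧ (¬moving ∨ alarm): {Moving, Ground, Floor2}.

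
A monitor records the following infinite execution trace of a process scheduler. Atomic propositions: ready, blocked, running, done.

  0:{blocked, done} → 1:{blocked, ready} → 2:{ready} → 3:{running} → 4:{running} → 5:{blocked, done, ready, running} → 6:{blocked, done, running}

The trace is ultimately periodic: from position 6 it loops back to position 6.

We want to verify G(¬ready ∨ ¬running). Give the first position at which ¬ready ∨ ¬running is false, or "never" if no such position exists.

5

Check ¬ready ∨ ¬running at each position in order: 0 ✓, 1 ✓, 2 ✓, 3 ✓, 4 ✓.
At position 5 the labels are {blocked, done, ready, running}, so ¬ready ∨ ¬running is false there. This is the first violation.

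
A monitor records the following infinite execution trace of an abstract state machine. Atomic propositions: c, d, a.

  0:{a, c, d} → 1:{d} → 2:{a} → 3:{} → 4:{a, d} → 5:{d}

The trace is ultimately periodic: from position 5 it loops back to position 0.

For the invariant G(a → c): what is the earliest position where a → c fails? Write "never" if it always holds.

2

Check a → c at each position in order: 0 ✓, 1 ✓.
At position 2 the labels are {a}, so a → c is false there. This is the first violation.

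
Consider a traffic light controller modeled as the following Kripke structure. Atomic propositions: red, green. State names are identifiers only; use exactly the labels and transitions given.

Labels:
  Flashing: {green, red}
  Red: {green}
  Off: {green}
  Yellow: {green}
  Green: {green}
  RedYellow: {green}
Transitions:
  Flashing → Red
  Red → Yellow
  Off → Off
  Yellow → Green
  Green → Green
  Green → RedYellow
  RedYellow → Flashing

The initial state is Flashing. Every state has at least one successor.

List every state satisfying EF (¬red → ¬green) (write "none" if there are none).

States satisfying ¬red → ¬green: {Flashing}.
States satisfying EF (¬red → ¬green): {Flashing, Red, Yellow, Green, RedYellow}.

{Flashing, Red, Yellow, Green, RedYellow}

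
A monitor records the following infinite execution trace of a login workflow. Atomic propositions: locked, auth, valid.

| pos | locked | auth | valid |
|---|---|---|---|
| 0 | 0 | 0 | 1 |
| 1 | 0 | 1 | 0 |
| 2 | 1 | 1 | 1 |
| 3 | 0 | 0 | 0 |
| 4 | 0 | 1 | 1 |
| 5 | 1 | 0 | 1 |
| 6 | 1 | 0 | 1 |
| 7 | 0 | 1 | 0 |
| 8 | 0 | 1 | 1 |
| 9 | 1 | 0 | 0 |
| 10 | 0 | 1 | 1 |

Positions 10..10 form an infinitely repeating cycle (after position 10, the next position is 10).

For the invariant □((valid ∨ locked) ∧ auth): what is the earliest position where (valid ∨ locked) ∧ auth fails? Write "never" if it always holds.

0

At position 0 the labels are {valid}, so (valid ∨ locked) ∧ auth is false there. This is the first violation.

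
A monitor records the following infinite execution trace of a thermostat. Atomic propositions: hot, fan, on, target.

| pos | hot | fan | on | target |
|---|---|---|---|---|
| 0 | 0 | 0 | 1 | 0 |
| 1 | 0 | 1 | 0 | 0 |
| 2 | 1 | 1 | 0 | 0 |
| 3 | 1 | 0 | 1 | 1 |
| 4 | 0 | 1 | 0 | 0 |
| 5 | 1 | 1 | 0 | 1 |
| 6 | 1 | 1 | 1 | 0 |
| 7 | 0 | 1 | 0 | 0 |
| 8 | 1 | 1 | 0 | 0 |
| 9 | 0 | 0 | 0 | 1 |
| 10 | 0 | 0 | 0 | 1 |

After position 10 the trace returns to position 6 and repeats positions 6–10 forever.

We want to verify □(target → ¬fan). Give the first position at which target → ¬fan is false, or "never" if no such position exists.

Check target → ¬fan at each position in order: 0 ✓, 1 ✓, 2 ✓, 3 ✓, 4 ✓.
At position 5 the labels are {fan, hot, target}, so target → ¬fan is false there. This is the first violation.

5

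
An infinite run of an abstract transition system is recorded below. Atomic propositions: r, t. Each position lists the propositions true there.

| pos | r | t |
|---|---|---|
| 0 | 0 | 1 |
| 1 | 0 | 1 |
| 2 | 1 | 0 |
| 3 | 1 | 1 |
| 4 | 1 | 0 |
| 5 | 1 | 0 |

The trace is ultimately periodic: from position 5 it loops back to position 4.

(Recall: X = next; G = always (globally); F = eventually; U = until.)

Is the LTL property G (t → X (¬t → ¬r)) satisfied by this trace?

Violated

t → X (¬t → ¬r) must hold at every position from 0 onward. It fails at position 1, so G (t → X (¬t → ¬r)) is false.
Positions where t holds: 0, 1, 3.
Check X (¬t → ¬r) at each: 0→ok, 1→fails, 3→fails.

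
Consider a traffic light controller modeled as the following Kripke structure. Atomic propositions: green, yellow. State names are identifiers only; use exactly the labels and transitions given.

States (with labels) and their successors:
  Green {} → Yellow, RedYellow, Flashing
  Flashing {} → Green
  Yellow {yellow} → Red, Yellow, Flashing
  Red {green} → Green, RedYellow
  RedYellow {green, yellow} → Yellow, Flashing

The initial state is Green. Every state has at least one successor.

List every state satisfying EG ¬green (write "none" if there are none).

{Green, Flashing, Yellow}

States satisfying ¬green: {Green, Flashing, Yellow}.
States satisfying EG ¬green: {Green, Flashing, Yellow}.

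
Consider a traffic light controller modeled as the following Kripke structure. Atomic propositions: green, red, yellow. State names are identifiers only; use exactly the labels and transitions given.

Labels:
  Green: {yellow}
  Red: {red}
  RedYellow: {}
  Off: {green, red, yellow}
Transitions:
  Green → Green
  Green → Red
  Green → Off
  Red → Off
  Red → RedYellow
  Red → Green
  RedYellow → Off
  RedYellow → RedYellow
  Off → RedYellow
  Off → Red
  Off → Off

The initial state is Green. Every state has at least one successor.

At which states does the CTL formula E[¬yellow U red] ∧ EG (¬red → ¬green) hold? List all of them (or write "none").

{Red, RedYellow, Off}

States satisfying ¬yellow: {Red, RedYellow}.
States satisfying red: {Red, Off}.
States satisfying E[¬yellow U red]: {Red, RedYellow, Off}.
States satisfying ¬red → ¬green: {Green, Red, RedYellow, Off}.
States satisfying EG (¬red → ¬green): {Green, Red, RedYellow, Off}.
States satisfying E[¬yellow U red] ∧ EG (¬red → ¬green): {Red, RedYellow, Off}.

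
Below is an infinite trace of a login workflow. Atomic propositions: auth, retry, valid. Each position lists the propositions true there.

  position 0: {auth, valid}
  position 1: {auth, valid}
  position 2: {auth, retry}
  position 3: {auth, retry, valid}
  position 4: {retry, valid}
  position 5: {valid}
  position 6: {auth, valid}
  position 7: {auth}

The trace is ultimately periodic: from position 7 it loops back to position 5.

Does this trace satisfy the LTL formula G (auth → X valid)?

No

auth → X valid must hold at every position from 0 onward. It fails at position 1, so G (auth → X valid) is false.
Positions where auth holds: 0, 1, 2, 3, 6, 7.
Check X valid at each: 0→ok, 1→fails, 2→ok, 3→ok, 6→fails, 7→ok.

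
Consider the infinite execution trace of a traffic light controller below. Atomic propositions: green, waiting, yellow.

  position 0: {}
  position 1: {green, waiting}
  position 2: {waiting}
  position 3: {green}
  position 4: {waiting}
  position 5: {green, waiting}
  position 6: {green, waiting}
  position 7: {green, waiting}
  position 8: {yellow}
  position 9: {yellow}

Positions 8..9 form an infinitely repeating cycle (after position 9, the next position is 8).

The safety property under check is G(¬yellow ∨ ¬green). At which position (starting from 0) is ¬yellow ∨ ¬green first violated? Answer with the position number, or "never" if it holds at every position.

¬yellow ∨ ¬green holds at every position 0..9, and those are all the positions the trace ever visits, so the invariant G(¬yellow ∨ ¬green) is never violated.

never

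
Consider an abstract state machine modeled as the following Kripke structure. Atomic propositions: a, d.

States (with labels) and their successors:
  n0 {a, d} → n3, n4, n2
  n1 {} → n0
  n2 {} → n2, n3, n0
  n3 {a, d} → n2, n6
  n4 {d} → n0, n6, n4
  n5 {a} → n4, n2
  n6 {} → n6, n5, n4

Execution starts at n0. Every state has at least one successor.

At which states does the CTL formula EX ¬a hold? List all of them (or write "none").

States satisfying ¬a: {n1, n2, n4, n6}.
States satisfying EX ¬a: {n0, n2, n3, n4, n5, n6}.

{n0, n2, n3, n4, n5, n6}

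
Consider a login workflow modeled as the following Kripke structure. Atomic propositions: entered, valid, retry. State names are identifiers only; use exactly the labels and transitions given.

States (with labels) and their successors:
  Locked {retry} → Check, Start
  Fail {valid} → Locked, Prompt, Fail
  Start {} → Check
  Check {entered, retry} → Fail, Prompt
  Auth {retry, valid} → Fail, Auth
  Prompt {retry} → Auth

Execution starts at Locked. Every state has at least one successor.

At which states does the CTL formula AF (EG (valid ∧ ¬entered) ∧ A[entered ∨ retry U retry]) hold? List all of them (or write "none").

{Auth, Prompt}

States satisfying EG (valid ∧ ¬entered) ∧ A[entered ∨ retry U retry]: {Auth}.
States satisfying AF (EG (valid ∧ ¬entered) ∧ A[entered ∨ retry U retry]): {Auth, Prompt}.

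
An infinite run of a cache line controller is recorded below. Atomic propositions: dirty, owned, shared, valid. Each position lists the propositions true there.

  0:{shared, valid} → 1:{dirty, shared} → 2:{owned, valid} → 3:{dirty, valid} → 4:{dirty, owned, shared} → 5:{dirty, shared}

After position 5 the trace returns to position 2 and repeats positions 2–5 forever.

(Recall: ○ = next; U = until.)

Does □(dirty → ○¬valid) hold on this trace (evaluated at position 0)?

dirty → ○¬valid must hold at every position from 0 onward. It fails at position 1, so □(dirty → ○¬valid) is false.
Positions where dirty holds: 1, 3, 4, 5.
Check ○¬valid at each: 1→fails, 3→ok, 4→ok, 5→fails.

Does not hold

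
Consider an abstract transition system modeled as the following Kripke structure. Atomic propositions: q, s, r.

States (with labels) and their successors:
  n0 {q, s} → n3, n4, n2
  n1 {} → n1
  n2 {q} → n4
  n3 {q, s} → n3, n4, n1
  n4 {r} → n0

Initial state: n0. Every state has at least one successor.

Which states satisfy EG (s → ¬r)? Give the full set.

{n0, n1, n2, n3, n4}

States satisfying s → ¬r: {n0, n1, n2, n3, n4}.
States satisfying EG (s → ¬r): {n0, n1, n2, n3, n4}.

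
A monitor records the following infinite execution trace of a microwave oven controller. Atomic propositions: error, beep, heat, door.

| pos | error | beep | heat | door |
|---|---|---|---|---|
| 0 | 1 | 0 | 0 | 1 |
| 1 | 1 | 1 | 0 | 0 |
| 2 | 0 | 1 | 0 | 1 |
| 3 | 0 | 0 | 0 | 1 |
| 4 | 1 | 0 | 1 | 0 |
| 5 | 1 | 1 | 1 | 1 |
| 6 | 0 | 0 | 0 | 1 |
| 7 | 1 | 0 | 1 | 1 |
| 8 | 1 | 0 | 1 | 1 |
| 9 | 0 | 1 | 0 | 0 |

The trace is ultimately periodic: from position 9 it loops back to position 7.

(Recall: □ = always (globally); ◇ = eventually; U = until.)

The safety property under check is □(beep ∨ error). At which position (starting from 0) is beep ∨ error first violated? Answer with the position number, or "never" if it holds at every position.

3

Check beep ∨ error at each position in order: 0 ✓, 1 ✓, 2 ✓.
At position 3 the labels are {door}, so beep ∨ error is false there. This is the first violation.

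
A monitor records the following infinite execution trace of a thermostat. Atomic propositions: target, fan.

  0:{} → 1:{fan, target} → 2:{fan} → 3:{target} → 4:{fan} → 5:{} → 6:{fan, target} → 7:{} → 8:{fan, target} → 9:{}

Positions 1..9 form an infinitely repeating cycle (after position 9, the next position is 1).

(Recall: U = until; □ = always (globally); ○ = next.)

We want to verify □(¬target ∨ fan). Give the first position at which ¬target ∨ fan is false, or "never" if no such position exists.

3

Check ¬target ∨ fan at each position in order: 0 ✓, 1 ✓, 2 ✓.
At position 3 the labels are {target}, so ¬target ∨ fan is false there. This is the first violation.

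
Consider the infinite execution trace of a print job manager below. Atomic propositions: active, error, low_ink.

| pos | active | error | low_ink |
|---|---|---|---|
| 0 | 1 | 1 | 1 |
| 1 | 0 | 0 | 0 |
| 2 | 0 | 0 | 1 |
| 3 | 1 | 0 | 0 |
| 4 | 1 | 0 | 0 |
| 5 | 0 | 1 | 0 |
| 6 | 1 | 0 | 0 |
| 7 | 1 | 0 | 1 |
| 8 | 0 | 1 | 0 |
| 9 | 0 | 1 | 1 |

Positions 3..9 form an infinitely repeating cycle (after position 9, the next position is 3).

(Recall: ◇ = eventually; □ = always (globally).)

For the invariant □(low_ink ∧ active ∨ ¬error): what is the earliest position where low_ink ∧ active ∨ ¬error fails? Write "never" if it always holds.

5

Check low_ink ∧ active ∨ ¬error at each position in order: 0 ✓, 1 ✓, 2 ✓, 3 ✓, 4 ✓.
At position 5 the labels are {error}, so low_ink ∧ active ∨ ¬error is false there. This is the first violation.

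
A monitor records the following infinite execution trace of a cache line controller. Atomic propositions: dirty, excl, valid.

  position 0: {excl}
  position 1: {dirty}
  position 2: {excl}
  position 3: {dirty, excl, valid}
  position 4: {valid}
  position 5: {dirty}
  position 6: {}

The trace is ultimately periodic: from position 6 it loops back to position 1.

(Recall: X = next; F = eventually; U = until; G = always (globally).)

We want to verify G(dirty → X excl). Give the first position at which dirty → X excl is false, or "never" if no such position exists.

Check dirty → X excl at each position in order: 0 ✓, 1 ✓, 2 ✓.
At position 3 the labels are {dirty, excl, valid} and the next position 4 has {valid}, so dirty → X excl is false there. This is the first violation.

3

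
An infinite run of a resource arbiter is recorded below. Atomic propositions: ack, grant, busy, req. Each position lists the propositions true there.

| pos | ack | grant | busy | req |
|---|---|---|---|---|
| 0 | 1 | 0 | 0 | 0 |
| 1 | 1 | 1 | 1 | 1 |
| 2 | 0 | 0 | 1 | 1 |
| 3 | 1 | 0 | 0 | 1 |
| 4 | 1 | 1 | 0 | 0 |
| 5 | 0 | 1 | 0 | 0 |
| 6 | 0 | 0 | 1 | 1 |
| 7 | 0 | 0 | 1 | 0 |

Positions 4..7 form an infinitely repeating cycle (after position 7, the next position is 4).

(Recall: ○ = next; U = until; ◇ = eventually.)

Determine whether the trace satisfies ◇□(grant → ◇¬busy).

Holds

□(grant → ◇¬busy) holds at position 0, which is reachable from 0, so ◇□(grant → ◇¬busy) holds.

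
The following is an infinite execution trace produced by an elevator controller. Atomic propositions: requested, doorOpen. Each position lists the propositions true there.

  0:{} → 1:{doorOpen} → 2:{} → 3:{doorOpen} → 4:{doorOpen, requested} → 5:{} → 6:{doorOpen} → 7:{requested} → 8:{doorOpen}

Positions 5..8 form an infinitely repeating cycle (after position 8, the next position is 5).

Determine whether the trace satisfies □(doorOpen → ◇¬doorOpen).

Satisfied

doorOpen → ◇¬doorOpen holds at every position 0..8, and those are all positions ever visited, so □(doorOpen → ◇¬doorOpen) holds.
Positions where doorOpen holds: 1, 3, 4, 6, 8.
Check ◇¬doorOpen at each: 1→ok, 3→ok, 4→ok, 6→ok, 8→ok.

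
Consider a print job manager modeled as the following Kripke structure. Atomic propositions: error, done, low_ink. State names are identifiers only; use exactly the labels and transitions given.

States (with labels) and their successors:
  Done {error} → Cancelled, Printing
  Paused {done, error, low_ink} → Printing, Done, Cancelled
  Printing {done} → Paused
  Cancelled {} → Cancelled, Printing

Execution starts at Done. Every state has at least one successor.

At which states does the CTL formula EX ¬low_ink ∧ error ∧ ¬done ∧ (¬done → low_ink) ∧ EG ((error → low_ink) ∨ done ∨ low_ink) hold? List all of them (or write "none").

States satisfying ¬low_ink: {Done, Printing, Cancelled}.
States satisfying EX ¬low_ink: {Done, Paused, Cancelled}.
States satisfying ¬done: {Done, Cancelled}.
States satisfying error ∧ ¬done: {Done}.
States satisfying ¬done → low_ink: {Paused, Printing}.
States satisfying error ∧ ¬done ∧ (¬done → low_ink): ∅.
States satisfying EX ¬low_ink ∧ error ∧ ¬done ∧ (¬done → low_ink): ∅.
States satisfying (error → low_ink) ∨ done ∨ low_ink: {Paused, Printing, Cancelled}.
States satisfying EG ((error → low_ink) ∨ done ∨ low_ink): {Paused, Printing, Cancelled}.
States satisfying EX ¬low_ink ∧ error ∧ ¬done ∧ (¬done → low_ink) ∧ EG ((error → low_ink) ∨ done ∨ low_ink): ∅.

none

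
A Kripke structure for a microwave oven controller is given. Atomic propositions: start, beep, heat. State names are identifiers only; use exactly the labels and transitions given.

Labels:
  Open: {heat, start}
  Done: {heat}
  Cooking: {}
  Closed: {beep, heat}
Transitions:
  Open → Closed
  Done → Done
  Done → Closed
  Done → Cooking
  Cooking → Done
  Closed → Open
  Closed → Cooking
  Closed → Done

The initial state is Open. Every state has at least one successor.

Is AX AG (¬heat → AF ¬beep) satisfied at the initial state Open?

Holds

States satisfying AG (¬heat → AF ¬beep): {Open, Done, Cooking, Closed}.
States satisfying AX AG (¬heat → AF ¬beep): {Open, Done, Cooking, Closed}.
Open ∈ Sat(AX AG (¬heat → AF ¬beep)).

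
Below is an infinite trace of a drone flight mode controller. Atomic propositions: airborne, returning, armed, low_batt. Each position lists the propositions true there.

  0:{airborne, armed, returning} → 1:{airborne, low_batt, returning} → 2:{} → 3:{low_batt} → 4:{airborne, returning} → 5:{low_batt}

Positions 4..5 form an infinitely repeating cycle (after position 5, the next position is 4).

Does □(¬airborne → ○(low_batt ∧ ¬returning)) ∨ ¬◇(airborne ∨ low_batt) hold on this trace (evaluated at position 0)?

No

¬airborne → ○(low_batt ∧ ¬returning) must hold at every position from 0 onward. It fails at position 3, so □(¬airborne → ○(low_batt ∧ ¬returning)) is false.
Positions where ¬airborne holds: 2, 3, 5.
Check ○(low_batt ∧ ¬returning) at each: 2→ok, 3→fails, 5→fails.
At position 0: □(¬airborne → ○(low_batt ∧ ¬returning)) is false; ¬◇(airborne ∨ low_batt) is false; so □(¬airborne → ○(low_batt ∧ ¬returning)) ∨ ¬◇(airborne ∨ low_batt) is false.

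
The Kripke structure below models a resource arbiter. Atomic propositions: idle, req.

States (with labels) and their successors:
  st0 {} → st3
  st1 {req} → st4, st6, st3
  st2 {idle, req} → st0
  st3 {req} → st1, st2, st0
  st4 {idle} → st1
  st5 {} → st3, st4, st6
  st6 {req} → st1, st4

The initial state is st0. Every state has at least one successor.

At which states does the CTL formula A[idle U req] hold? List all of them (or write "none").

States satisfying idle: {st2, st4}.
States satisfying req: {st1, st2, st3, st6}.
States satisfying A[idle U req]: {st1, st2, st3, st4, st6}.

{st1, st2, st3, st4, st6}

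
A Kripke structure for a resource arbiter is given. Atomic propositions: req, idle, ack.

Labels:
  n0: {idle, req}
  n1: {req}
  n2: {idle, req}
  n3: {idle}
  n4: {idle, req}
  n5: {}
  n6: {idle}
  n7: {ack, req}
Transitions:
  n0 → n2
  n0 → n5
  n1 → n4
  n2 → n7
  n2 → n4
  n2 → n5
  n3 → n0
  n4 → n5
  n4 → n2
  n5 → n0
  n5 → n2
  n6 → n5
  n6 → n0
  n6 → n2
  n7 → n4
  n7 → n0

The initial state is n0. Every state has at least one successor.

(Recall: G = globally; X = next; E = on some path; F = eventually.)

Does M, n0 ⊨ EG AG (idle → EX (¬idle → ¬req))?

States satisfying AG (idle → EX (¬idle → ¬req)): {n0, n1, n2, n3, n4, n5, n6, n7}.
States satisfying EG AG (idle → EX (¬idle → ¬req)): {n0, n1, n2, n3, n4, n5, n6, n7}.
n0 ∈ Sat(EG AG (idle → EX (¬idle → ¬req))).

Holds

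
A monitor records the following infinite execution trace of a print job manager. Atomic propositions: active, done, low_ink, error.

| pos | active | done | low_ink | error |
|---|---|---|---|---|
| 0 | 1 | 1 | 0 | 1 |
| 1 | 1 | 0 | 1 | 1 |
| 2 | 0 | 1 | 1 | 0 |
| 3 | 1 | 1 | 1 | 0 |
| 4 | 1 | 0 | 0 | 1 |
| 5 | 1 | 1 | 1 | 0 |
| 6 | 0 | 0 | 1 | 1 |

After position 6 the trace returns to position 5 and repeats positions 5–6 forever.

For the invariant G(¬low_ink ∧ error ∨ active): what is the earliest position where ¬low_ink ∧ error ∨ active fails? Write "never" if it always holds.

2

Check ¬low_ink ∧ error ∨ active at each position in order: 0 ✓, 1 ✓.
At position 2 the labels are {done, low_ink}, so ¬low_ink ∧ error ∨ active is false there. This is the first violation.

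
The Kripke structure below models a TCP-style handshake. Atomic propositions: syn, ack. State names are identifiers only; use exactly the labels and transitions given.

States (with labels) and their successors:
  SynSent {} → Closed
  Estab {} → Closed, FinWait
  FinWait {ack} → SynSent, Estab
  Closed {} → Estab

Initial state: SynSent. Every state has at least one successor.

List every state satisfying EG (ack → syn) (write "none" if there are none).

{SynSent, Estab, Closed}

States satisfying ack → syn: {SynSent, Estab, Closed}.
States satisfying EG (ack → syn): {SynSent, Estab, Closed}.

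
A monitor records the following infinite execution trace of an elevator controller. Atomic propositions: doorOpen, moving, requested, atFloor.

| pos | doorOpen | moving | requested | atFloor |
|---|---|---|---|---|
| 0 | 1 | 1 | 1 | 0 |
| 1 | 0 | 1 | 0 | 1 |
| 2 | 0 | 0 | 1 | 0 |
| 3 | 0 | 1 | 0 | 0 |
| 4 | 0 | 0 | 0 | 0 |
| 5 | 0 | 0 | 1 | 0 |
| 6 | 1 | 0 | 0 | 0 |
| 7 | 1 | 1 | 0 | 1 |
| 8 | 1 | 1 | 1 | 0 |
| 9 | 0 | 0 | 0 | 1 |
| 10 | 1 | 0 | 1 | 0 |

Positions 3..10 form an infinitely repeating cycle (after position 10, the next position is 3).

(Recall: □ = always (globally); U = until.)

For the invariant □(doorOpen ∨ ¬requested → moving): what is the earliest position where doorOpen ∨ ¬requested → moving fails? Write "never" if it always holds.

4

Check doorOpen ∨ ¬requested → moving at each position in order: 0 ✓, 1 ✓, 2 ✓, 3 ✓.
At position 4 the labels are {}, so doorOpen ∨ ¬requested → moving is false there. This is the first violation.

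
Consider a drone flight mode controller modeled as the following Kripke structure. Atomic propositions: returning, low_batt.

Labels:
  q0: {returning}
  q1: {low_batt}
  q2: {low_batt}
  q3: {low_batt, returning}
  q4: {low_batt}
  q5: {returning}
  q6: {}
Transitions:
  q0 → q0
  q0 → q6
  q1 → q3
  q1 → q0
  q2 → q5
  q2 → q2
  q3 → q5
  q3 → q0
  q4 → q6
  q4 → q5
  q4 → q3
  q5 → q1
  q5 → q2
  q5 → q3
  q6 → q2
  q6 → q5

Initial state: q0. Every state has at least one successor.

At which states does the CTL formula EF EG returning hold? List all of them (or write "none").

States satisfying EG returning: {q0, q3, q5}.
States satisfying EF EG returning: {q0, q1, q2, q3, q4, q5, q6}.

{q0, q1, q2, q3, q4, q5, q6}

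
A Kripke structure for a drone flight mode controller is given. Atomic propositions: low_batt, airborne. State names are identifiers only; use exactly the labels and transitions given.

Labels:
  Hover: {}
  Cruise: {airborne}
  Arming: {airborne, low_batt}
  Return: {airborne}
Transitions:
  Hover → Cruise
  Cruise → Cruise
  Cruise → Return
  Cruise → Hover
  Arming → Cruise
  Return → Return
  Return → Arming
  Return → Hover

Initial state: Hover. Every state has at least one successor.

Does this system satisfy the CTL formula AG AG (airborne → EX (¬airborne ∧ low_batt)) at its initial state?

States satisfying AG (airborne → EX (¬airborne ∧ low_batt)): ∅.
States satisfying AG AG (airborne → EX (¬airborne ∧ low_batt)): ∅.
Arming is reachable from Hover and violates AG (airborne → EX (¬airborne ∧ low_batt)), so AG fails at Hover.
Hover ∉ Sat(AG AG (airborne → EX (¬airborne ∧ low_batt))).

Violated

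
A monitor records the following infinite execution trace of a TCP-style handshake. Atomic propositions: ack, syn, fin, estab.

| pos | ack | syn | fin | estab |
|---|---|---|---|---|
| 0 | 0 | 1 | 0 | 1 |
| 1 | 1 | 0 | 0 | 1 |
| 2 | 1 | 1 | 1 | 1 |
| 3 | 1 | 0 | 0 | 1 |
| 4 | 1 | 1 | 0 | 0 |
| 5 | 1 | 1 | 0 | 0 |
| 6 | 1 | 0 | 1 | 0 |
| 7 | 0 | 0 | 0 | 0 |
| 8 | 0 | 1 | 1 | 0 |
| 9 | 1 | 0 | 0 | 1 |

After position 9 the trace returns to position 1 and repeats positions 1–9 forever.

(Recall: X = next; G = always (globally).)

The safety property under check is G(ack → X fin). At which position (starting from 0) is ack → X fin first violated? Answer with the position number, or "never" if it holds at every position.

2

Check ack → X fin at each position in order: 0 ✓, 1 ✓.
At position 2 the labels are {ack, estab, fin, syn} and the next position 3 has {ack, estab}, so ack → X fin is false there. This is the first violation.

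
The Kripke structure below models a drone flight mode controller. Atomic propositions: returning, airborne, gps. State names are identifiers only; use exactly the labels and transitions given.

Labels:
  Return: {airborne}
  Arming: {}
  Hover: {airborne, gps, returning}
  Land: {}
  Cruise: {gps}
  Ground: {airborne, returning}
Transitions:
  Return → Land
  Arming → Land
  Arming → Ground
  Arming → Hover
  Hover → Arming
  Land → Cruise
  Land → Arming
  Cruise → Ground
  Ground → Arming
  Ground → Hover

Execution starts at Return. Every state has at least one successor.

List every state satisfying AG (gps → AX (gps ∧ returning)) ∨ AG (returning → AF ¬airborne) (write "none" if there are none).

{Return, Arming, Hover, Land, Cruise, Ground}

States satisfying gps → AX (gps ∧ returning): {Return, Arming, Land, Ground}.
States satisfying AG (gps → AX (gps ∧ returning)): ∅.
States satisfying returning → AF ¬airborne: {Return, Arming, Hover, Land, Cruise, Ground}.
States satisfying AG (returning → AF ¬airborne): {Return, Arming, Hover, Land, Cruise, Ground}.
States satisfying AG (gps → AX (gps ∧ returning)) ∨ AG (returning → AF ¬airborne): {Return, Arming, Hover, Land, Cruise, Ground}.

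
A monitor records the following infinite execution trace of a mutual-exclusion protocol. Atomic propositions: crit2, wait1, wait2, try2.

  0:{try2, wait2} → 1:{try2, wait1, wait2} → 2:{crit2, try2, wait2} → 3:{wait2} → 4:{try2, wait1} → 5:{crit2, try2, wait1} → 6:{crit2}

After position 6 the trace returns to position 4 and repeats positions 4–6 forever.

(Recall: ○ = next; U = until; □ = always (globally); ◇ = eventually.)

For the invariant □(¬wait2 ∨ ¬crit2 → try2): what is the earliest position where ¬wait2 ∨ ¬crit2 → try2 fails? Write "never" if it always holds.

Check ¬wait2 ∨ ¬crit2 → try2 at each position in order: 0 ✓, 1 ✓, 2 ✓.
At position 3 the labels are {wait2}, so ¬wait2 ∨ ¬crit2 → try2 is false there. This is the first violation.

3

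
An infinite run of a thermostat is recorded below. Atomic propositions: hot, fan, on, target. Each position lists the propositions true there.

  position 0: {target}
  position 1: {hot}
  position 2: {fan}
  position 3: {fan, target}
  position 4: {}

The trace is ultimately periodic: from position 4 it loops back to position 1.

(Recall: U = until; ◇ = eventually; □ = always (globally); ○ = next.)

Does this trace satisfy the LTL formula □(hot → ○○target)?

hot → ○○target holds at every position 0..4, and those are all positions ever visited, so □(hot → ○○target) holds.
Positions where hot holds: 1.
Check ○○target at each: 1→ok.

Holds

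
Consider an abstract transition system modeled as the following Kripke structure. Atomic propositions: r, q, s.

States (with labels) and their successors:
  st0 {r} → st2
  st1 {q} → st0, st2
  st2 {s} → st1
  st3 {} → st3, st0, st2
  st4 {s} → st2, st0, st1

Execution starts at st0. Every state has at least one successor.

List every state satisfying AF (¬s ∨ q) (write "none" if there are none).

States satisfying ¬s ∨ q: {st0, st1, st3}.
States satisfying AF (¬s ∨ q): {st0, st1, st2, st3, st4}.

{st0, st1, st2, st3, st4}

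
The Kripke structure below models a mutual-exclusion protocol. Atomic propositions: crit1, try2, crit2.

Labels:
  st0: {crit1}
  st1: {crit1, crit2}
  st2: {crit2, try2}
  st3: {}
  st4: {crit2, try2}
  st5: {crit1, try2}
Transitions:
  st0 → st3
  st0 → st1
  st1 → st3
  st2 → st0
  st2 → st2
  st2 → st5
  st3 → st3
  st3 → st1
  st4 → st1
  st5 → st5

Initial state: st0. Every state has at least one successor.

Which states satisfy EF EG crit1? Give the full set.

{st2, st5}

States satisfying EG crit1: {st5}.
States satisfying EF EG crit1: {st2, st5}.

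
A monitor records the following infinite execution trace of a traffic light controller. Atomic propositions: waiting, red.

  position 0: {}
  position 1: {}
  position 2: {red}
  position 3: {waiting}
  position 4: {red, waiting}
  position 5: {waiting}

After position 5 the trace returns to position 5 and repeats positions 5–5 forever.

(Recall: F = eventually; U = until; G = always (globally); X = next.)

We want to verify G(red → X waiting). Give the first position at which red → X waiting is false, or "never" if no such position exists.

never

red → X waiting holds at every position 0..5, and those are all the positions the trace ever visits, so the invariant G(red → X waiting) is never violated.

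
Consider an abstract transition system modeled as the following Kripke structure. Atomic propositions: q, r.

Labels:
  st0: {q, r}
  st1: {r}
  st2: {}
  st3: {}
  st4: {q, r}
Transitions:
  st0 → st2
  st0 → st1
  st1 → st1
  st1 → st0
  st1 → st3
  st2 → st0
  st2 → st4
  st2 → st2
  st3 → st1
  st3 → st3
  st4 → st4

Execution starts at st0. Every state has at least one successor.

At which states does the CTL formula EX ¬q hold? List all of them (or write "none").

States satisfying ¬q: {st1, st2, st3}.
States satisfying EX ¬q: {st0, st1, st2, st3}.

{st0, st1, st2, st3}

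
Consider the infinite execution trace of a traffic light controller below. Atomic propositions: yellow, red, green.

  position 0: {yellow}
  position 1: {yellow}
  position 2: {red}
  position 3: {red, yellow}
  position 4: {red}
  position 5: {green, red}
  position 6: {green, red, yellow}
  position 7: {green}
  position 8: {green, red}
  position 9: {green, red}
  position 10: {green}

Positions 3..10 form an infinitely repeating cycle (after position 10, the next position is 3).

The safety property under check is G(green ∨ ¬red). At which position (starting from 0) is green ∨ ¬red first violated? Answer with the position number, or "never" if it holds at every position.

Check green ∨ ¬red at each position in order: 0 ✓, 1 ✓.
At position 2 the labels are {red}, so green ∨ ¬red is false there. This is the first violation.

2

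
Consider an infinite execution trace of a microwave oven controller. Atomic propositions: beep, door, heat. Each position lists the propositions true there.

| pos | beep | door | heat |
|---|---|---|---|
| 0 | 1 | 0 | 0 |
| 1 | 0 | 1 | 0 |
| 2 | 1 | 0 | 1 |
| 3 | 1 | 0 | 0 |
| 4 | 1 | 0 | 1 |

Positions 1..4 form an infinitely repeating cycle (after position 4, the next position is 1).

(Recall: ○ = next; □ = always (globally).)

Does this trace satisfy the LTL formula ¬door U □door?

Does not hold

Walking from position 0: at position 1, □door has not yet held and ¬door fails, so ¬door U □door is false.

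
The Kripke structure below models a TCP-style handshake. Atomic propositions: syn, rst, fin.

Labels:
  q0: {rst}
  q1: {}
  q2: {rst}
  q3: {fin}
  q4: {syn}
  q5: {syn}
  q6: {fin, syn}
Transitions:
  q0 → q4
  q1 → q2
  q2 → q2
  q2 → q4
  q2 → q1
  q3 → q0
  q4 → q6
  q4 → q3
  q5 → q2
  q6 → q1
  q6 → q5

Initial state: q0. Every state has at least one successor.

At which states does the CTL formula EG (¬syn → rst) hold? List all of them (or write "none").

{q0, q2, q4, q5, q6}

States satisfying ¬syn → rst: {q0, q2, q4, q5, q6}.
States satisfying EG (¬syn → rst): {q0, q2, q4, q5, q6}.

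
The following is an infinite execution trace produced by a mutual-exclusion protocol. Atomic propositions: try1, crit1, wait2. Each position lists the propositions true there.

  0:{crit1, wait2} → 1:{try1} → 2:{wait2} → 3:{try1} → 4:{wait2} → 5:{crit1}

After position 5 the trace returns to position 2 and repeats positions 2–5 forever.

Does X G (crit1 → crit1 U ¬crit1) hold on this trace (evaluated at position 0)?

Satisfied

The position after 0 is 1; G (crit1 → crit1 U ¬crit1) is true there.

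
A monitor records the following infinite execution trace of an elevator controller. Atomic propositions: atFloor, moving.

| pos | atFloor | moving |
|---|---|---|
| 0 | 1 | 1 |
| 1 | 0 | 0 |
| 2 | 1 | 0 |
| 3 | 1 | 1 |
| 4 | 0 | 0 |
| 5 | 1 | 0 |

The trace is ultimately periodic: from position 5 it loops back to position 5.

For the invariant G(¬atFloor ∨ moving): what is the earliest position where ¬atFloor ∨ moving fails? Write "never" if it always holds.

2

Check ¬atFloor ∨ moving at each position in order: 0 ✓, 1 ✓.
At position 2 the labels are {atFloor}, so ¬atFloor ∨ moving is false there. This is the first violation.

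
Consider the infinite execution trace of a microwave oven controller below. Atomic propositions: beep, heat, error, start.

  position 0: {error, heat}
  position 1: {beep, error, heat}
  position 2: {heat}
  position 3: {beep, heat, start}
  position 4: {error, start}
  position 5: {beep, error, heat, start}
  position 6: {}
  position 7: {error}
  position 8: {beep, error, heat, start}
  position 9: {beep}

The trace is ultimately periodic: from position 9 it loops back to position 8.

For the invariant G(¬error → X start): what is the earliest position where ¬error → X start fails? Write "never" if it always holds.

Check ¬error → X start at each position in order: 0 ✓, 1 ✓, 2 ✓, 3 ✓, 4 ✓, 5 ✓.
At position 6 the labels are {} and the next position 7 has {error}, so ¬error → X start is false there. This is the first violation.

6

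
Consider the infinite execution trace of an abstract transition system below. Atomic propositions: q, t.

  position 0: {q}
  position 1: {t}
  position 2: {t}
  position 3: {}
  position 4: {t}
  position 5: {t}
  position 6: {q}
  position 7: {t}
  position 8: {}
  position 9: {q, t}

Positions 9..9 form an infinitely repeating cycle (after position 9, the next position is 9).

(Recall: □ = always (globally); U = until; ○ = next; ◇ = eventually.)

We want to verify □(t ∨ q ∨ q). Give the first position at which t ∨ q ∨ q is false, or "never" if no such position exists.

3

Check t ∨ q ∨ q at each position in order: 0 ✓, 1 ✓, 2 ✓.
At position 3 the labels are {}, so t ∨ q ∨ q is false there. This is the first violation.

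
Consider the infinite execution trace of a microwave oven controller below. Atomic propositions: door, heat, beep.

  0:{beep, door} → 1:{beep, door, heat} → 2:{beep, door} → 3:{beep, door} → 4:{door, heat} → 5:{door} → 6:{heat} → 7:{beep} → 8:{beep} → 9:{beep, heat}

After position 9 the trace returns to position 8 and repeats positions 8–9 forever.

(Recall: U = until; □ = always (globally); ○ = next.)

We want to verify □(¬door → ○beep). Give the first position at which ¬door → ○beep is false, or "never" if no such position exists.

¬door → ○beep holds at every position 0..9, and those are all the positions the trace ever visits, so the invariant □(¬door → ○beep) is never violated.

never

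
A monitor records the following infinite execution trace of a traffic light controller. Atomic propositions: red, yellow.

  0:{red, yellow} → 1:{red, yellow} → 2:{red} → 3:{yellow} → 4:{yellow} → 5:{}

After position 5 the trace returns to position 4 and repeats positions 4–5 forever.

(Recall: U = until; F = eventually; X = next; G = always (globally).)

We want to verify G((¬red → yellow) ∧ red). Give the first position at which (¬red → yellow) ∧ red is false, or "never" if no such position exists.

3

Check (¬red → yellow) ∧ red at each position in order: 0 ✓, 1 ✓, 2 ✓.
At position 3 the labels are {yellow}, so (¬red → yellow) ∧ red is false there. This is the first violation.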